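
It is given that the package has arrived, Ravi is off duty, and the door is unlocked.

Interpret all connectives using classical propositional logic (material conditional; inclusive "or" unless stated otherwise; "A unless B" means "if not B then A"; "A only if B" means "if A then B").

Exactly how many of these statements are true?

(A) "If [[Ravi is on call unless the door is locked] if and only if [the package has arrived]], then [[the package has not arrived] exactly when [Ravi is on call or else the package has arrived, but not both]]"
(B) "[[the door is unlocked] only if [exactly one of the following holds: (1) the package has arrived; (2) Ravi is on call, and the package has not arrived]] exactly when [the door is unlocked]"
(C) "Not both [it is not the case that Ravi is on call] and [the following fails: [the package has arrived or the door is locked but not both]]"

3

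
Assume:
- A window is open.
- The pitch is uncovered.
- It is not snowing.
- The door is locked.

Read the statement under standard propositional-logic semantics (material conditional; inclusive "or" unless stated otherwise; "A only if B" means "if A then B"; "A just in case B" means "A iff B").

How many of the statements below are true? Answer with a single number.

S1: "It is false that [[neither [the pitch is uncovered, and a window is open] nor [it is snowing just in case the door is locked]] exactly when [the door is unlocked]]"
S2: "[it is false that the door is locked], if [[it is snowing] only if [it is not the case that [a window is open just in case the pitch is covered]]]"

0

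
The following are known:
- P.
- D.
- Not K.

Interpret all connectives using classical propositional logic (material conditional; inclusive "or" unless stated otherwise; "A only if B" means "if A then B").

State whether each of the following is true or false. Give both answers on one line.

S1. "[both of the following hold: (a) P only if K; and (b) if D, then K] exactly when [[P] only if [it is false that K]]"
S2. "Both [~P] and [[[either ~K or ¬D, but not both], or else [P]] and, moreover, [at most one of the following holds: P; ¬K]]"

S1: This is ((P -> K) and (D -> K)) iff (P -> not K).

P -> K = True -> False = False
D -> K = True -> False = False
(P -> K) and (D -> K) = False and False = False
not K = not False = True
P -> not K = True -> True = True
((P -> K) and (D -> K)) iff (P -> not K) = False iff True = False
Thus S1 is false.

S2: In symbols: not P and (((not K xor not D) or P) and (P nand not K))

not P = not True = False
not K = not False = True
not D = not True = False
not K xor not D = True xor False = True
(not K xor not D) or P = True or True = True
not K = not False = True
P nand not K = True nand True = False
((not K xor not D) or P) and (P nand not K) = True and False = False
not P and (((not K xor not D) or P) and (P nand not K)) = False and False = False
Thus S2 is false.

S1 F / S2 F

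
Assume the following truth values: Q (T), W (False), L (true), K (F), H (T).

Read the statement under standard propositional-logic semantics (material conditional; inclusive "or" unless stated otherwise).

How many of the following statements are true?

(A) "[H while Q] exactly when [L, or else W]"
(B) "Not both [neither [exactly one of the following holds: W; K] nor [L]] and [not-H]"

2

(A): This is (H & Q) <-> (L | W).

H & Q = T & T = T
L | W = T | F = T
(H & Q) <-> (L | W) = T <-> T = T
So (A) is true.

(B): Parsed as ((W xor K) nor L) nand ~H

W xor K = F xor F = F
(W xor K) nor L = F nor T = F
~H = ~T = F
((W xor K) nor L) nand ~H = F nand F = T
Thus (B) is true.

True statements: 2.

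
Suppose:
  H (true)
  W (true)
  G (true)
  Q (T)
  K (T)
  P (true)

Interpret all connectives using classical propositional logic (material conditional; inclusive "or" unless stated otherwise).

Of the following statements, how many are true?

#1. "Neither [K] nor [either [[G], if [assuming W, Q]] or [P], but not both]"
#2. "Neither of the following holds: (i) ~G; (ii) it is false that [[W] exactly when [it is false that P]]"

#1: In symbols: K nor (((W -> Q) -> G) xor P)

W -> Q = True -> True = True
(W -> Q) -> G = True -> True = True
((W -> Q) -> G) xor P = True xor True = False
K nor (((W -> Q) -> G) xor P) = True nor False = False
Hence #1 is false.

#2: This is not G nor not (W iff not P).

not G = not True = False
not P = not True = False
W iff not P = True iff False = False
not (W iff not P) = not False = True
not G nor not (W iff not P) = False nor True = False
Thus #2 is false.

True statements: 0 (none).

0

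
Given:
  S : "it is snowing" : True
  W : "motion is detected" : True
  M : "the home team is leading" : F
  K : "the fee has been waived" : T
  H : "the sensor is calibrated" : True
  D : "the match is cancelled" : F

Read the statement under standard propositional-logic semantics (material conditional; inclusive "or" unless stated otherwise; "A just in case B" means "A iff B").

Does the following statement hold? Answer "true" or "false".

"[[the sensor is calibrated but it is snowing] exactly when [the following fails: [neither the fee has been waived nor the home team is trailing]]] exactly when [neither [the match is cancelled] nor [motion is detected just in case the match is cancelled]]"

True.

This is ((H ∧ S) ↔ ¬(K ↓ ¬M)) ↔ (D ↓ (W ↔ D)).

H ∧ S = T ∧ T = T
¬M = ¬F = T
K ↓ ¬M = T ↓ T = F
¬(K ↓ ¬M) = ¬F = T
(H ∧ S) ↔ ¬(K ↓ ¬M) = T ↔ T = T
W ↔ D = T ↔ F = F
D ↓ (W ↔ D) = F ↓ F = T
((H ∧ S) ↔ ¬(K ↓ ¬M)) ↔ (D ↓ (W ↔ D)) = T ↔ T = T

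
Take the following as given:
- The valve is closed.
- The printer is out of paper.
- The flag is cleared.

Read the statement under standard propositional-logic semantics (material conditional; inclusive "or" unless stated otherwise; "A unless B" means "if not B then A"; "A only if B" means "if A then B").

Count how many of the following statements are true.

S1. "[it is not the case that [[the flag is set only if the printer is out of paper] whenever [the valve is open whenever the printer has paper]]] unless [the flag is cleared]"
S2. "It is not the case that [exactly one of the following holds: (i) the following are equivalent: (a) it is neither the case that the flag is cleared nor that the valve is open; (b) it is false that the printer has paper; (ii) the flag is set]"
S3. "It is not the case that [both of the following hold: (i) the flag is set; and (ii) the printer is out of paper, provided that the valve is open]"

3

Let Q = "the printer has paper" (F), P = "the valve is open" (F), R = "the flag is set" (F).

S1: Formalization: ~((Q -> P) -> (R -> ~Q)) | ~R

Q -> P = F -> F = T
~Q = ~F = T
R -> ~Q = F -> T = T
(Q -> P) -> (R -> ~Q) = T -> T = T
~((Q -> P) -> (R -> ~Q)) = ~T = F
~R = ~F = T
~((Q -> P) -> (R -> ~Q)) | ~R = F | T = T
Thus S1 is true.

S2: In symbols: ~(((~R nor P) <-> ~Q) xor R)

~R = ~F = T
~R nor P = T nor F = F
~Q = ~F = T
(~R nor P) <-> ~Q = F <-> T = F
((~R nor P) <-> ~Q) xor R = F xor F = F
~(((~R nor P) <-> ~Q) xor R) = ~F = T
Thus S2 is true.

S3: This is ~(R & (P -> ~Q)).

~Q = ~F = T
P -> ~Q = F -> T = T
R & (P -> ~Q) = F & T = F
~(R & (P -> ~Q)) = ~F = T
So S3 is true.

3 of the 3 statements are true (S1, S2, S3).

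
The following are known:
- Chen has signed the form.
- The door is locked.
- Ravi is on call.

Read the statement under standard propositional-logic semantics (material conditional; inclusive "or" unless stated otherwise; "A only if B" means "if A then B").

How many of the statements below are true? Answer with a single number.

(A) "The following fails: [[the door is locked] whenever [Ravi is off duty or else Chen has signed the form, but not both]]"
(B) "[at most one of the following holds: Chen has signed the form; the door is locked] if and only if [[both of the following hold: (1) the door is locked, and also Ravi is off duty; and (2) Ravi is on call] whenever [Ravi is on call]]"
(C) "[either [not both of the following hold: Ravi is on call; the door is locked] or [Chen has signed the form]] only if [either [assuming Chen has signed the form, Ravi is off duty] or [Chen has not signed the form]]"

1

Let R = "Ravi is on call" (True), P = "Chen has signed the form" (True), Q = "the door is locked" (True).

(A): Formalization: not ((not R xor P) -> Q)

not R = not True = False
not R xor P = False xor True = True
(not R xor P) -> Q = True -> True = True
not ((not R xor P) -> Q) = not True = False
Thus (A) is false.

(B): In symbols: (P nand Q) iff (R -> ((Q and not R) and R))

P nand Q = True nand True = False
not R = not True = False
Q and not R = True and False = False
(Q and not R) and R = False and True = False
R -> ((Q and not R) and R) = True -> False = False
(P nand Q) iff (R -> ((Q and not R) and R)) = False iff False = True
So (B) is true.

(C): Parsed as ((R nand Q) or P) -> ((P -> not R) or not P)

R nand Q = True nand True = False
(R nand Q) or P = False or True = True
not R = not True = False
P -> not R = True -> False = False
not P = not True = False
(P -> not R) or not P = False or False = False
((R nand Q) or P) -> ((P -> not R) or not P) = True -> False = False
Thus (C) is false.

1 of the 3 statements is true ((B)).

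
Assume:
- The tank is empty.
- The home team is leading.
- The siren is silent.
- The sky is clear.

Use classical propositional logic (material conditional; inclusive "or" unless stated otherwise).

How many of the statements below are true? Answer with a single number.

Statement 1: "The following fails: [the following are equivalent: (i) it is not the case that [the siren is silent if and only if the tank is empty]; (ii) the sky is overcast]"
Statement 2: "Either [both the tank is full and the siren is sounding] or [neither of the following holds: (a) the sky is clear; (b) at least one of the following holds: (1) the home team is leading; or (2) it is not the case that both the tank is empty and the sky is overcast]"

Let R = "the siren is sounding" (False), P = "the tank is full" (False), S = "the sky is overcast" (False), Q = "the home team is leading" (True).

Statement 1: Formalization: not (not (not R iff not P) iff S)

not R = not False = True
not P = not False = True
not R iff not P = True iff True = True
not (not R iff not P) = not True = False
not (not R iff not P) iff S = False iff False = True
not (not (not R iff not P) iff S) = not True = False
Hence Statement 1 is false.

Statement 2: This is (P and R) or (not S nor (Q or (not P nand S))).

P and R = False and False = False
not S = not False = True
not P = not False = True
not P nand S = True nand False = True
Q or (not P nand S) = True or True = True
not S nor (Q or (not P nand S)) = True nor True = False
(P and R) or (not S nor (Q or (not P nand S))) = False or False = False
Thus Statement 2 is false.

0 of the 2 statements are true (none).

0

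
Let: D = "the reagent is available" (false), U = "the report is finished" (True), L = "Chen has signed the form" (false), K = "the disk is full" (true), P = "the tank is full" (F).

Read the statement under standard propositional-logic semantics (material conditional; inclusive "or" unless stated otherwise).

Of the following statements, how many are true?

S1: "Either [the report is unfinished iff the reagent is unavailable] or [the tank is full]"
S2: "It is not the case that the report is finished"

0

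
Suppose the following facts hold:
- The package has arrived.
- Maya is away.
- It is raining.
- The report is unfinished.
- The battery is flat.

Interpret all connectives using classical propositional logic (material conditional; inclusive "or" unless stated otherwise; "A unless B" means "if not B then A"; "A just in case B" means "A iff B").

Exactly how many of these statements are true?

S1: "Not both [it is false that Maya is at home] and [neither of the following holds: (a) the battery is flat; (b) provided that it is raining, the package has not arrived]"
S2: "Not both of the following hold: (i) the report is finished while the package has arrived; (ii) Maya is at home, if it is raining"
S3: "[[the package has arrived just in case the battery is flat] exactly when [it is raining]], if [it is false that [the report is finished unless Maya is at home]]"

3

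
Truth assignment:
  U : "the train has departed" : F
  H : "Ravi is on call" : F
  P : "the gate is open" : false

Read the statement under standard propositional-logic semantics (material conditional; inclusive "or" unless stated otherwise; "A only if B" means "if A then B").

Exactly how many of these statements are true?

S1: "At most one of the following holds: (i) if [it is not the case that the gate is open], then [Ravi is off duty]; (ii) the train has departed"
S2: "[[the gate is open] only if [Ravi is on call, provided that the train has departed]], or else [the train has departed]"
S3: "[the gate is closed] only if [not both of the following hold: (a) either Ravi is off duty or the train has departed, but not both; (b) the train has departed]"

3

S1: Parsed as (~P -> ~H) nand U

~P = ~F = T
~H = ~F = T
~P -> ~H = T -> T = T
(~P -> ~H) nand U = T nand F = T
Hence S1 is true.

S2: Parsed as (P -> (U -> H)) | U

U -> H = F -> F = T
P -> (U -> H) = F -> T = T
(P -> (U -> H)) | U = T | F = T
Hence S2 is true.

S3: In symbols: ~P -> ((~H xor U) nand U)

~P = ~F = T
~H = ~F = T
~H xor U = T xor F = T
(~H xor U) nand U = T nand F = T
~P -> ((~H xor U) nand U) = T -> T = T
Thus S3 is true.

3 of the 3 statements are true (S1, S2, S3).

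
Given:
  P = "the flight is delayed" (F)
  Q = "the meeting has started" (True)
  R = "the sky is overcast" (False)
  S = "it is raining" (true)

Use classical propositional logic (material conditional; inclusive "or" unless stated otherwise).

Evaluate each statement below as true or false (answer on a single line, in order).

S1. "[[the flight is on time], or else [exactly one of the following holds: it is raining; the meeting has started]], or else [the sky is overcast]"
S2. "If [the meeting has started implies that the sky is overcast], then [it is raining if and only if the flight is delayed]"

S1 T / S2 T

S1: Parsed as (¬P ∨ (S ⊕ Q)) ∨ R

¬P = ¬F = T
S ⊕ Q = T ⊕ T = F
¬P ∨ (S ⊕ Q) = T ∨ F = T
(¬P ∨ (S ⊕ Q)) ∨ R = T ∨ F = T
Hence S1 is true.

S2: Parsed as (Q → R) → (S ↔ P)

Q → R = T → F = F
S ↔ P = T ↔ F = F
(Q → R) → (S ↔ P) = F → F = T
Thus S2 is true.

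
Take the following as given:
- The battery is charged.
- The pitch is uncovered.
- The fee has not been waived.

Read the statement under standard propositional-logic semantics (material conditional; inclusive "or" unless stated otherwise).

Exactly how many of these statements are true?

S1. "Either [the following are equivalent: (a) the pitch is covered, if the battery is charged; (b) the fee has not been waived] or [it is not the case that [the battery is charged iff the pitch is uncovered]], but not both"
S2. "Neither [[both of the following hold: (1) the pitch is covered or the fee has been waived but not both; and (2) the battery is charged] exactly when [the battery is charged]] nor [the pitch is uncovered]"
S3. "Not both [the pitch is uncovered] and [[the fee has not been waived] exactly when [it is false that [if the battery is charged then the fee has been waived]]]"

0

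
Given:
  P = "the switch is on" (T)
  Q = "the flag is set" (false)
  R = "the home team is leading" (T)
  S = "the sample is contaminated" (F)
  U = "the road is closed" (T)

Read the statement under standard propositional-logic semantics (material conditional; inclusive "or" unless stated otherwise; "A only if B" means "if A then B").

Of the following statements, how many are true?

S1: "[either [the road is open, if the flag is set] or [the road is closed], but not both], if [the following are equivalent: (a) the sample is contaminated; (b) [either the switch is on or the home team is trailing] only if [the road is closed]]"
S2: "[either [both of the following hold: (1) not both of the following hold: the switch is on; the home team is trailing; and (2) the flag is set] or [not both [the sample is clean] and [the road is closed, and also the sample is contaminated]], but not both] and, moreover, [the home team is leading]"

2

S1: Formalization: (S <-> ((P | ~R) -> U)) -> ((Q -> ~U) xor U)

~R = ~T = F
P | ~R = T | F = T
(P | ~R) -> U = T -> T = T
S <-> ((P | ~R) -> U) = F <-> T = F
~U = ~T = F
Q -> ~U = F -> F = T
(Q -> ~U) xor U = T xor T = F
(S <-> ((P | ~R) -> U)) -> ((Q -> ~U) xor U) = F -> F = T
Hence S1 is true.

S2: Parsed as (((P nand ~R) & Q) xor (~S nand (U & S))) & R

~R = ~T = F
P nand ~R = T nand F = T
(P nand ~R) & Q = T & F = F
~S = ~F = T
U & S = T & F = F
~S nand (U & S) = T nand F = T
((P nand ~R) & Q) xor (~S nand (U & S)) = F xor T = T
(((P nand ~R) & Q) xor (~S nand (U & S))) & R = T & T = T
So S2 is true.

2 of the 2 statements are true (S1, S2).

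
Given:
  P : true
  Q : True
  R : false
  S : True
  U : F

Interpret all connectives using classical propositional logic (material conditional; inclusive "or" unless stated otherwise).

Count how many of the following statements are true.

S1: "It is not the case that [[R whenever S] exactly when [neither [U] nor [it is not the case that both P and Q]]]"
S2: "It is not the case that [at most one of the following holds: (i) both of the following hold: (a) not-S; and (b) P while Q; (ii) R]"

1

S1: This is not ((S -> R) iff (U nor (P nand Q))).

S -> R = True -> False = False
P nand Q = True nand True = False
U nor (P nand Q) = False nor False = True
(S -> R) iff (U nor (P nand Q)) = False iff True = False
not ((S -> R) iff (U nor (P nand Q))) = not False = True
Hence S1 is true.

S2: This is not ((not S and (P and Q)) nand R).

not S = not True = False
P and Q = True and True = True
not S and (P and Q) = False and True = False
(not S and (P and Q)) nand R = False nand False = True
not ((not S and (P and Q)) nand R) = not True = False
Hence S2 is false.

Count: 1.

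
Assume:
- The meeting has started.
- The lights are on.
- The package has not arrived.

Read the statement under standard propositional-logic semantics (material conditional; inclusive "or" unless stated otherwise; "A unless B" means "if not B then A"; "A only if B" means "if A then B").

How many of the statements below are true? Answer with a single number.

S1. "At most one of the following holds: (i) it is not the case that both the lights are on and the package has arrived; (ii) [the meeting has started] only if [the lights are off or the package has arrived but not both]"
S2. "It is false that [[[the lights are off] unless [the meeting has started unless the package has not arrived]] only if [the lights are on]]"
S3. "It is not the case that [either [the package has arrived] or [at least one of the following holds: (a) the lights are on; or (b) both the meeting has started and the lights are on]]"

1

Let Q = "the lights are on" (T), R = "the package has arrived" (F), P = "the meeting has started" (T).

S1: In symbols: (Q ↑ R) ↑ (P → (¬Q ⊕ R))

Q ↑ R = T ↑ F = T
¬Q = ¬T = F
¬Q ⊕ R = F ⊕ F = F
P → (¬Q ⊕ R) = T → F = F
(Q ↑ R) ↑ (P → (¬Q ⊕ R)) = T ↑ F = T
Thus S1 is true.

S2: Formalization: ¬((¬Q ∨ (P ∨ ¬R)) → Q)

¬Q = ¬T = F
¬R = ¬F = T
P ∨ ¬R = T ∨ T = T
¬Q ∨ (P ∨ ¬R) = F ∨ T = T
(¬Q ∨ (P ∨ ¬R)) → Q = T → T = T
¬((¬Q ∨ (P ∨ ¬R)) → Q) = ¬T = F
Thus S2 is false.

S3: Parsed as ¬(R ∨ (Q ∨ (P ∧ Q)))

P ∧ Q = T ∧ T = T
Q ∨ (P ∧ Q) = T ∨ T = T
R ∨ (Q ∨ (P ∧ Q)) = F ∨ T = T
¬(R ∨ (Q ∨ (P ∧ Q))) = ¬T = F
Thus S3 is false.

Count: 1.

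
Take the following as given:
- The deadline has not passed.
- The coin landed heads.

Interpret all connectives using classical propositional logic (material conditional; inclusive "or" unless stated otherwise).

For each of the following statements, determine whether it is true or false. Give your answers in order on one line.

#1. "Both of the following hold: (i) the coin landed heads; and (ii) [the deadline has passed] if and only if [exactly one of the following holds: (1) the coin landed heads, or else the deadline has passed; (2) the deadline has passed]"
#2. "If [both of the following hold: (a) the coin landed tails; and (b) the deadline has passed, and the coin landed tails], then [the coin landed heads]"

#1 False, #2 True

Let Q = "the coin landed heads" (True), P = "the deadline has passed" (False).

#1: Formalization: Q and (P iff ((Q or P) xor P))

Q or P = True or False = True
(Q or P) xor P = True xor False = True
P iff ((Q or P) xor P) = False iff True = False
Q and (P iff ((Q or P) xor P)) = True and False = False
Thus #1 is false.

#2: Formalization: (not Q and (P and not Q)) -> Q

not Q = not True = False
not Q = not True = False
P and not Q = False and False = False
not Q and (P and not Q) = False and False = False
(not Q and (P and not Q)) -> Q = False -> True = True
Thus #2 is true.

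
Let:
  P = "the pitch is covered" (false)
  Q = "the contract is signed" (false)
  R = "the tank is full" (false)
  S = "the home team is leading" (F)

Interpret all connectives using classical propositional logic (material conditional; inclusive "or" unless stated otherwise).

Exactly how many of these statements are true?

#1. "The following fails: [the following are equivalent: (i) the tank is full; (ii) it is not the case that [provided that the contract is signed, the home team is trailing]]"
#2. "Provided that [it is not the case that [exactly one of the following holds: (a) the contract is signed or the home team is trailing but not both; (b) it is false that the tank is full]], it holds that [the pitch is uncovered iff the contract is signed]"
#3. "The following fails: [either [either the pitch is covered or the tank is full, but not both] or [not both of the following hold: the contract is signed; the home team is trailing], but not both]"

#1: This is not (R iff not (Q -> not S)).

not S = not False = True
Q -> not S = False -> True = True
not (Q -> not S) = not True = False
R iff not (Q -> not S) = False iff False = True
not (R iff not (Q -> not S)) = not True = False
So #1 is false.

#2: In symbols: not ((Q xor not S) xor not R) -> (not P iff Q)

not S = not False = True
Q xor not S = False xor True = True
not R = not False = True
(Q xor not S) xor not R = True xor True = False
not ((Q xor not S) xor not R) = not False = True
not P = not False = True
not P iff Q = True iff False = False
not ((Q xor not S) xor not R) -> (not P iff Q) = True -> False = False
So #2 is false.

#3: Formalization: not ((P xor R) xor (Q nand not S))

P xor R = False xor False = False
not S = not False = True
Q nand not S = False nand True = True
(P xor R) xor (Q nand not S) = False xor True = True
not ((P xor R) xor (Q nand not S)) = not True = False
Hence #3 is false.

True statements: 0 (none).

0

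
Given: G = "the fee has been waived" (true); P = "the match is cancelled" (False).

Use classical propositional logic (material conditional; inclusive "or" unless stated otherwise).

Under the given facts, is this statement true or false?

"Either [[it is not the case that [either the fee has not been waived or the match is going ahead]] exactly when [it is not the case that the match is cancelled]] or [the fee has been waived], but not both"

True

Parsed as (¬(¬G ∨ ¬P) ↔ ¬P) ⊕ G

¬G = ¬T = F
¬P = ¬F = T
¬G ∨ ¬P = F ∨ T = T
¬(¬G ∨ ¬P) = ¬T = F
¬P = ¬F = T
¬(¬G ∨ ¬P) ↔ ¬P = F ↔ T = F
(¬(¬G ∨ ¬P) ↔ ¬P) ⊕ G = F ⊕ T = T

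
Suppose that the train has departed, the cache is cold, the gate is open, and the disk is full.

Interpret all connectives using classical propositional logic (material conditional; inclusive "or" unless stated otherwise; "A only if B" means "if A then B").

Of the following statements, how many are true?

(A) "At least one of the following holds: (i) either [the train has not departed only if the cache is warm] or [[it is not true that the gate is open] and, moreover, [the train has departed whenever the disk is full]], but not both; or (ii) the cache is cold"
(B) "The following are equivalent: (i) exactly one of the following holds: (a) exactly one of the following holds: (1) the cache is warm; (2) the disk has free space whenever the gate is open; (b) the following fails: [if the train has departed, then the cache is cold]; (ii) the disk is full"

1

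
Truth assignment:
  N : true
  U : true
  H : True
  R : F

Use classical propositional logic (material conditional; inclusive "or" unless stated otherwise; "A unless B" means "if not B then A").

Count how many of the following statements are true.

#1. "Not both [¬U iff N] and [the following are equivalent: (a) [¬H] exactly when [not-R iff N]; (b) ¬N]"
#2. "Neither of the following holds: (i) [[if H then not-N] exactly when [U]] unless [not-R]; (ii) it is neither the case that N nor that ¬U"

1

#1: In symbols: (¬U ↔ N) ↑ ((¬H ↔ (¬R ↔ N)) ↔ ¬N)

¬U = ¬T = F
¬U ↔ N = F ↔ T = F
¬H = ¬T = F
¬R = ¬F = T
¬R ↔ N = T ↔ T = T
¬H ↔ (¬R ↔ N) = F ↔ T = F
¬N = ¬T = F
(¬H ↔ (¬R ↔ N)) ↔ ¬N = F ↔ F = T
(¬U ↔ N) ↑ ((¬H ↔ (¬R ↔ N)) ↔ ¬N) = F ↑ T = T
So #1 is true.

#2: Parsed as (((H → ¬N) ↔ U) ∨ ¬R) ↓ (N ↓ ¬U)

¬N = ¬T = F
H → ¬N = T → F = F
(H → ¬N) ↔ U = F ↔ T = F
¬R = ¬F = T
((H → ¬N) ↔ U) ∨ ¬R = F ∨ T = T
¬U = ¬T = F
N ↓ ¬U = T ↓ F = F
(((H → ¬N) ↔ U) ∨ ¬R) ↓ (N ↓ ¬U) = T ↓ F = F
Thus #2 is false.

Count: 1.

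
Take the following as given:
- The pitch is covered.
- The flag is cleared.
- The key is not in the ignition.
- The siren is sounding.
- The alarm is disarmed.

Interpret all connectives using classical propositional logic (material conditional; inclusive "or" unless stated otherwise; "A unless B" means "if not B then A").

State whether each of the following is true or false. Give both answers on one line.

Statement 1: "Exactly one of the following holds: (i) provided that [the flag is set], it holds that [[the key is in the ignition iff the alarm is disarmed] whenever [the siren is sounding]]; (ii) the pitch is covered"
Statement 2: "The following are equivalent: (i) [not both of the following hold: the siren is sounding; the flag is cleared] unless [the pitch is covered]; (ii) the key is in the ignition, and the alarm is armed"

Statement 1 false; Statement 2 false

Let H = "the flag is set" (False), N = "the siren is sounding" (True), S = "the key is in the ignition" (False), K = "the alarm is armed" (False), R = "the pitch is covered" (True).

Statement 1: In symbols: (H -> (N -> (S iff not K))) xor R

not K = not False = True
S iff not K = False iff True = False
N -> (S iff not K) = True -> False = False
H -> (N -> (S iff not K)) = False -> False = True
(H -> (N -> (S iff not K))) xor R = True xor True = False
Thus Statement 1 is false.

Statement 2: Formalization: ((N nand not H) or R) iff (S and K)

not H = not False = True
N nand not H = True nand True = False
(N nand not H) or R = False or True = True
S and K = False and False = False
((N nand not H) or R) iff (S and K) = True iff False = False
Hence Statement 2 is false.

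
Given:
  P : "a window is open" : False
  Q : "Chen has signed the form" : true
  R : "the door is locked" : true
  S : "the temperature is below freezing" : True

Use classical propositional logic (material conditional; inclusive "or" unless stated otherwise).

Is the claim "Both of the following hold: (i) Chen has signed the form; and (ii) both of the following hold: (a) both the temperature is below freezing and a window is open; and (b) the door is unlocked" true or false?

False

This is Q and ((S and P) and not R).

S and P = True and False = False
not R = not True = False
(S and P) and not R = False and False = False
Q and ((S and P) and not R) = True and False = False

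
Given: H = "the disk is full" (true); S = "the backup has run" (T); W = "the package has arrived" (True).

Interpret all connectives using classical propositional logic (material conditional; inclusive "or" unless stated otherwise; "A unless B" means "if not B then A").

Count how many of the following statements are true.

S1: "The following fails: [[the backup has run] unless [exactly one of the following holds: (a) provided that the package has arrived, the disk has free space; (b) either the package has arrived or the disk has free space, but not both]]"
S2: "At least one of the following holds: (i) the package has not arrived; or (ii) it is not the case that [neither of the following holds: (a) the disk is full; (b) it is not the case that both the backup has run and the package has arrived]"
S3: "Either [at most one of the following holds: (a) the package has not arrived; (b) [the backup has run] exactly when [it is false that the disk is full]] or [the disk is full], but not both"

S1: This is ~(S | ((W -> ~H) xor (W xor ~H))).

~H = ~T = F
W -> ~H = T -> F = F
~H = ~T = F
W xor ~H = T xor F = T
(W -> ~H) xor (W xor ~H) = F xor T = T
S | ((W -> ~H) xor (W xor ~H)) = T | T = T
~(S | ((W -> ~H) xor (W xor ~H))) = ~T = F
Thus S1 is false.

S2: In symbols: ~W | ~(H nor (S nand W))

~W = ~T = F
S nand W = T nand T = F
H nor (S nand W) = T nor F = F
~(H nor (S nand W)) = ~F = T
~W | ~(H nor (S nand W)) = F | T = T
Thus S2 is true.

S3: This is (~W nand (S <-> ~H)) xor H.

~W = ~T = F
~H = ~T = F
S <-> ~H = T <-> F = F
~W nand (S <-> ~H) = F nand F = T
(~W nand (S <-> ~H)) xor H = T xor T = F
Hence S3 is false.

Count: 1.

1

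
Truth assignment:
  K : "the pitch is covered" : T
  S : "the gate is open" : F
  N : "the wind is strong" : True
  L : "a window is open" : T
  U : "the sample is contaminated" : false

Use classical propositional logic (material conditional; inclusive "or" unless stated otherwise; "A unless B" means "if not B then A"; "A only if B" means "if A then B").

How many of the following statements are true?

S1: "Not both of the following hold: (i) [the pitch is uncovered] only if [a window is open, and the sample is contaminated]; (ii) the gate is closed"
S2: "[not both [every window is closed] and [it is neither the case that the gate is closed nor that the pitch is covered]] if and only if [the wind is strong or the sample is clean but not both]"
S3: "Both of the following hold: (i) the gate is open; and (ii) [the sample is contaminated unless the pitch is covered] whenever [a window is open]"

S1: Parsed as (not K -> (L and U)) nand not S

not K = not True = False
L and U = True and False = False
not K -> (L and U) = False -> False = True
not S = not False = True
(not K -> (L and U)) nand not S = True nand True = False
Thus S1 is false.

S2: Formalization: (not L nand (not S nor K)) iff (N xor not U)

not L = not True = False
not S = not False = True
not S nor K = True nor True = False
not L nand (not S nor K) = False nand False = True
not U = not False = True
N xor not U = True xor True = False
(not L nand (not S nor K)) iff (N xor not U) = True iff False = False
Hence S2 is false.

S3: Formalization: S and (L -> (U or K))

U or K = False or True = True
L -> (U or K) = True -> True = True
S and (L -> (U or K)) = False and True = False
Thus S3 is false.

0 of the 3 statements are true (none).

0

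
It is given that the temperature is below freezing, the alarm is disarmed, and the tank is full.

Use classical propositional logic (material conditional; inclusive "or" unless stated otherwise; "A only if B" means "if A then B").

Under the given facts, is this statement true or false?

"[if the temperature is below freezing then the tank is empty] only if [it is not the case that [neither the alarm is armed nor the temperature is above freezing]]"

Let P = "the temperature is below freezing" (True), R = "the tank is full" (True), Q = "the alarm is armed" (False).
Formalization: (P -> not R) -> not (Q nor not P)

not R = not True = False
P -> not R = True -> False = False
not P = not True = False
Q nor not P = False nor False = True
not (Q nor not P) = not True = False
(P -> not R) -> not (Q nor not P) = False -> False = True

The statement is true.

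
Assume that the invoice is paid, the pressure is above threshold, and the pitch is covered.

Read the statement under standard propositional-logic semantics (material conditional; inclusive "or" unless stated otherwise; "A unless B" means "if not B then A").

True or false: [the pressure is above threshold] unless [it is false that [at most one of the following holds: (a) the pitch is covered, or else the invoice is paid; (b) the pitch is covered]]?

Let P = "the pressure is above threshold" (T), V = "the pitch is covered" (T), N = "the invoice is paid" (T).
This is P ∨ ¬((V ∨ N) ↑ V).

V ∨ N = T ∨ T = T
(V ∨ N) ↑ V = T ↑ T = F
¬((V ∨ N) ↑ V) = ¬F = T
P ∨ ¬((V ∨ N) ↑ V) = T ∨ T = T

The statement is true.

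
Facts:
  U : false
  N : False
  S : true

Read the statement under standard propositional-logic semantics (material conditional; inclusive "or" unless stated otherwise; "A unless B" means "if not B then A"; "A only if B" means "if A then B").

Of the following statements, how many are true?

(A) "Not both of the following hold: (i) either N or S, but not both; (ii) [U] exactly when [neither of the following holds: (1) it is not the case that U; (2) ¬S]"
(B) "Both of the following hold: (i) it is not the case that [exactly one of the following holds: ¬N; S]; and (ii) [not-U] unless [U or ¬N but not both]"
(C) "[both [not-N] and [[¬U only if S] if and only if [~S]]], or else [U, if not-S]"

2

(A): Parsed as (N ⊕ S) ↑ (U ↔ (¬U ↓ ¬S))

N ⊕ S = F ⊕ T = T
¬U = ¬F = T
¬S = ¬T = F
¬U ↓ ¬S = T ↓ F = F
U ↔ (¬U ↓ ¬S) = F ↔ F = T
(N ⊕ S) ↑ (U ↔ (¬U ↓ ¬S)) = T ↑ T = F
Thus (A) is false.

(B): Parsed as ¬(¬N ⊕ S) ∧ (¬U ∨ (U ⊕ ¬N))

¬N = ¬F = T
¬N ⊕ S = T ⊕ T = F
¬(¬N ⊕ S) = ¬F = T
¬U = ¬F = T
¬N = ¬F = T
U ⊕ ¬N = F ⊕ T = T
¬U ∨ (U ⊕ ¬N) = T ∨ T = T
¬(¬N ⊕ S) ∧ (¬U ∨ (U ⊕ ¬N)) = T ∧ T = T
Hence (B) is true.

(C): Parsed as (¬N ∧ ((¬U → S) ↔ ¬S)) ∨ (¬S → U)

¬N = ¬F = T
¬U = ¬F = T
¬U → S = T → T = T
¬S = ¬T = F
(¬U → S) ↔ ¬S = T ↔ F = F
¬N ∧ ((¬U → S) ↔ ¬S) = T ∧ F = F
¬S = ¬T = F
¬S → U = F → F = T
(¬N ∧ ((¬U → S) ↔ ¬S)) ∨ (¬S → U) = F ∨ T = T
Thus (C) is true.

Count: 2.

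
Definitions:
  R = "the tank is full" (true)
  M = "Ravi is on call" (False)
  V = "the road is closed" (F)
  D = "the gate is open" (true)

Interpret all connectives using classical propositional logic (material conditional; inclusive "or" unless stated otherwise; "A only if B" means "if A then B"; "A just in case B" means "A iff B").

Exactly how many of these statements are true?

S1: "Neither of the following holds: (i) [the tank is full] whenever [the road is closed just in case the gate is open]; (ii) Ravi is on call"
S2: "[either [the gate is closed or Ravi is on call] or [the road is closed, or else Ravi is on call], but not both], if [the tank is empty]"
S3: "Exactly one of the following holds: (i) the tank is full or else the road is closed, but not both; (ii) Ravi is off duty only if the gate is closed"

S1: This is ((V ↔ D) → R) ↓ M.

V ↔ D = F ↔ T = F
(V ↔ D) → R = F → T = T
((V ↔ D) → R) ↓ M = T ↓ F = F
Thus S1 is false.

S2: Parsed as ¬R → ((¬D ∨ M) ⊕ (V ∨ M))

¬R = ¬T = F
¬D = ¬T = F
¬D ∨ M = F ∨ F = F
V ∨ M = F ∨ F = F
(¬D ∨ M) ⊕ (V ∨ M) = F ⊕ F = F
¬R → ((¬D ∨ M) ⊕ (V ∨ M)) = F → F = T
So S2 is true.

S3: In symbols: (R ⊕ V) ⊕ (¬M → ¬D)

R ⊕ V = T ⊕ F = T
¬M = ¬F = T
¬D = ¬T = F
¬M → ¬D = T → F = F
(R ⊕ V) ⊕ (¬M → ¬D) = T ⊕ F = T
Thus S3 is true.

True statements: 2 (S2, S3).

2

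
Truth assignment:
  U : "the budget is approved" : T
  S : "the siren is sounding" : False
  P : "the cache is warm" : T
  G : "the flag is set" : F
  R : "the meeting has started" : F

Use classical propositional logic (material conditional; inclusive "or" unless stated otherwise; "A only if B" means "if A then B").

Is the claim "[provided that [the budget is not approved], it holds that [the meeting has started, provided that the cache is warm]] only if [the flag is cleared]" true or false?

True.

Formalization: (not U -> (P -> R)) -> not G

not U = not True = False
P -> R = True -> False = False
not U -> (P -> R) = False -> False = True
not G = not False = True
(not U -> (P -> R)) -> not G = True -> True = True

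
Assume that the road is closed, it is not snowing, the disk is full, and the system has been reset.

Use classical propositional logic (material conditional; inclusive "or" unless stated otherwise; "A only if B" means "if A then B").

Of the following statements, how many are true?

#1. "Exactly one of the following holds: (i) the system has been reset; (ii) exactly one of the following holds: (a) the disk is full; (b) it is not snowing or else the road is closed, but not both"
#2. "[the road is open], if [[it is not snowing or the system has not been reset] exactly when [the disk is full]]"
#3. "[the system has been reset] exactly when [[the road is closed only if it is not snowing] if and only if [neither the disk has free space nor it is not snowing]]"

0

Let H = "the system has been reset" (T), D = "the disk is full" (T), R = "it is snowing" (F), W = "the road is closed" (T).

#1: Formalization: H xor (D xor (~R xor W))

~R = ~F = T
~R xor W = T xor T = F
D xor (~R xor W) = T xor F = T
H xor (D xor (~R xor W)) = T xor T = F
Hence #1 is false.

#2: This is ((~R | ~H) <-> D) -> ~W.

~R = ~F = T
~H = ~T = F
~R | ~H = T | F = T
(~R | ~H) <-> D = T <-> T = T
~W = ~T = F
((~R | ~H) <-> D) -> ~W = T -> F = F
Thus #2 is false.

#3: Formalization: H <-> ((W -> ~R) <-> (~D nor ~R))

~R = ~F = T
W -> ~R = T -> T = T
~D = ~T = F
~R = ~F = T
~D nor ~R = F nor T = F
(W -> ~R) <-> (~D nor ~R) = T <-> F = F
H <-> ((W -> ~R) <-> (~D nor ~R)) = T <-> F = F
Thus #3 is false.

Count: 0.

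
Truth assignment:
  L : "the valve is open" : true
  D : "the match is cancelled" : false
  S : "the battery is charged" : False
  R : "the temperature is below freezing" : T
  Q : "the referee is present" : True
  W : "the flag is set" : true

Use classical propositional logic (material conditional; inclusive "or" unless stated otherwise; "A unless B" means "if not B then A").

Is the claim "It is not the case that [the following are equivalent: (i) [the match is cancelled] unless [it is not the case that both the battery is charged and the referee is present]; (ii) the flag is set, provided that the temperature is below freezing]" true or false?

false

In symbols: ¬((D ∨ (S ↑ Q)) ↔ (R → W))

S ↑ Q = F ↑ T = T
D ∨ (S ↑ Q) = F ∨ T = T
R → W = T → T = T
(D ∨ (S ↑ Q)) ↔ (R → W) = T ↔ T = T
¬((D ∨ (S ↑ Q)) ↔ (R → W)) = ¬T = F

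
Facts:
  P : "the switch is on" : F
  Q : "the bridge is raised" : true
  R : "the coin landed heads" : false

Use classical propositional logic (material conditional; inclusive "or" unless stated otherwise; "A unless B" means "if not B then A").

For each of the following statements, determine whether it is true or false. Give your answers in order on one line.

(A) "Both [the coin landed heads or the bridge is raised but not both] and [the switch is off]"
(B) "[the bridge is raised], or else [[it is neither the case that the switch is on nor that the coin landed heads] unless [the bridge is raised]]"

(A) T / (B) T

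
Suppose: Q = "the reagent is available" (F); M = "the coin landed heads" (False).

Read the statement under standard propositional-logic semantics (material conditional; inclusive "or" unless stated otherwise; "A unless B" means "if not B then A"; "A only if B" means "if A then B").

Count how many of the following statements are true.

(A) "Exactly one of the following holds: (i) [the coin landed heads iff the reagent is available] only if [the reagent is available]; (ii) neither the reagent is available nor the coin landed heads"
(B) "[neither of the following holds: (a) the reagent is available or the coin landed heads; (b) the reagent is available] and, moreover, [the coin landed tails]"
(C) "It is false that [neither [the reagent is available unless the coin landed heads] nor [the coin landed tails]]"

3

(A): Formalization: ((M <-> Q) -> Q) xor (Q nor M)

M <-> Q = F <-> F = T
(M <-> Q) -> Q = T -> F = F
Q nor M = F nor F = T
((M <-> Q) -> Q) xor (Q nor M) = F xor T = T
So (A) is true.

(B): Parsed as ((Q | M) nor Q) & ~M

Q | M = F | F = F
(Q | M) nor Q = F nor F = T
~M = ~F = T
((Q | M) nor Q) & ~M = T & T = T
So (B) is true.

(C): In symbols: ~((Q | M) nor ~M)

Q | M = F | F = F
~M = ~F = T
(Q | M) nor ~M = F nor T = F
~((Q | M) nor ~M) = ~F = T
Hence (C) is true.

Count: 3.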